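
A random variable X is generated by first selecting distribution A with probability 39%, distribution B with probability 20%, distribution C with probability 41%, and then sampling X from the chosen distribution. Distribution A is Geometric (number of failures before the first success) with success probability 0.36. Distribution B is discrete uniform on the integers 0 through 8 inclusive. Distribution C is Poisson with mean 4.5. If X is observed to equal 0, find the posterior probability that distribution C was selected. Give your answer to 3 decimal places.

Likelihoods P(X=0 | ·): A: 0.36; B: 0.111111; C: 0.011109.
Posterior ∝ prior × likelihood. Numerator for C: 0.41·0.011109 = 0.00455469.
Normalizing constant: 0.39·0.36 + 0.2·0.111111 + 0.41·0.011109 = 0.167177.
P(C | observation) = 0.00455469 / 0.167177 = 0.0272447.

0.027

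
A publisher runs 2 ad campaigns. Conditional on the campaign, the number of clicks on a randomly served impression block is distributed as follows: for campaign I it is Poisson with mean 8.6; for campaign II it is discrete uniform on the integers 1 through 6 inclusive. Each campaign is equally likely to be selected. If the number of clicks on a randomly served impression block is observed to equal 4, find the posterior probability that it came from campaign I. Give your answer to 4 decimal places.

0.2011

Likelihoods P(X=4 | ·): I: 0.0419614; II: 0.166667.
Posterior ∝ prior × likelihood. Numerator for I: 0.5·0.0419614 = 0.0209807.
Normalizing constant: 0.5·0.0419614 + 0.5·0.166667 = 0.104314.
P(I | observation) = 0.0209807 / 0.104314 = 0.20113.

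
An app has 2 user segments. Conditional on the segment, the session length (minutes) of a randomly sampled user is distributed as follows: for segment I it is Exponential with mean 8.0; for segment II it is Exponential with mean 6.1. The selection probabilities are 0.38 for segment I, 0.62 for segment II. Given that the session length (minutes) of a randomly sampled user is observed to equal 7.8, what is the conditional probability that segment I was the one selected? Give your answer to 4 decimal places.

Likelihoods f(7.8 | ·): I: 0.047149; II: 0.0456397.
Posterior ∝ prior × likelihood. Numerator for I: 0.38·0.047149 = 0.0179166.
Normalizing constant: 0.38·0.047149 + 0.62·0.0456397 = 0.0462133.
P(I | observation) = 0.0179166 / 0.0462133 = 0.387695.

0.3877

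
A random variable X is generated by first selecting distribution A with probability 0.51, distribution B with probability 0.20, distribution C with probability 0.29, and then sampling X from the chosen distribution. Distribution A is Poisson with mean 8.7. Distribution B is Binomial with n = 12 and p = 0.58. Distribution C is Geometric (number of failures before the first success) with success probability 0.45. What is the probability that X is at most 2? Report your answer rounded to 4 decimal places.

Conditional on each component, P(X ≤ 2): A: 0.00792032; B: 0.00432163; C: 0.833625.
By total probability, P(X ≤ 2) = 0.51·0.00792032 + 0.2·0.00432163 + 0.29·0.833625 = 0.246655.

0.2467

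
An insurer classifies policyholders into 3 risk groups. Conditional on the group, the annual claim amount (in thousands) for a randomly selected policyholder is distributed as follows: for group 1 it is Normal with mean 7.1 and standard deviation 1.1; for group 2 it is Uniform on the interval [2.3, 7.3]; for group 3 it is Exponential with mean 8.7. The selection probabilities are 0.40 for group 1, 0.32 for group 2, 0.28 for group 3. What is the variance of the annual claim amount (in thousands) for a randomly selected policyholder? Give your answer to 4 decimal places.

Per component, 1: μ=7.1, E[X²]=51.62; 2: μ=4.8, E[X²]=25.1233; 3: μ=8.7, E[X²]=151.38.
E[X] = 0.4·7.1 + 0.32·4.8 + 0.28·8.7 = 6.812.
E[X²] = 0.4·51.62 + 0.32·25.1233 + 0.28·151.38 = 71.0739.
Var(X) = E[X²] − (E[X])² = 71.0739 − 46.4033 = 24.6705.

24.6705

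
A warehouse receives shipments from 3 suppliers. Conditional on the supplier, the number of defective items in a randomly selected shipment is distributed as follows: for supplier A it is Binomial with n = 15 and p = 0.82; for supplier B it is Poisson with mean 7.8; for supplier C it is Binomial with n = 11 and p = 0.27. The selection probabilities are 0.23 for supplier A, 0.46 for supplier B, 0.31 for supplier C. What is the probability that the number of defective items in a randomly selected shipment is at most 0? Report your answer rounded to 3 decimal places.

0.010

Conditional on each supplier, P(X ≤ 0): A: 6.74664e-12; B: 0.000409735; C: 0.0313727.
By total probability, P(X ≤ 0) = 0.23·6.74664e-12 + 0.46·0.000409735 + 0.31·0.0313727 = 0.00991401.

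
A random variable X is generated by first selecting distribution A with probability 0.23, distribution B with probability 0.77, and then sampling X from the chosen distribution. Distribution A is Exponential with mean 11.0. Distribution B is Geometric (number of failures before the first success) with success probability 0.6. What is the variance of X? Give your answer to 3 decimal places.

47.596

Per component, A: μ=11, E[X²]=242; B: μ=0.666667, E[X²]=1.55556.
E[X] = 0.23·11 + 0.77·0.666667 = 3.04333.
E[X²] = 0.23·242 + 0.77·1.55556 = 56.8578.
Var(X) = E[X²] − (E[X])² = 56.8578 − 9.26188 = 47.5959.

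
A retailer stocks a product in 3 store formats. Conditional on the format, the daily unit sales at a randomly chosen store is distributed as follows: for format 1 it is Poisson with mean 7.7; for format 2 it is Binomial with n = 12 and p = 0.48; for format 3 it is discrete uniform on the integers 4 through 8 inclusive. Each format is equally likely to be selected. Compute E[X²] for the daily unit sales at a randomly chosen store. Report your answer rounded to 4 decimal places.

47.0543

For each component E[X²] = Var + (mean)², giving 1: 66.99; 2: 36.1728; 3: 38.
Overall E[X²] = 0.333333·66.99 + 0.333333·36.1728 + 0.333333·38 = 47.0543.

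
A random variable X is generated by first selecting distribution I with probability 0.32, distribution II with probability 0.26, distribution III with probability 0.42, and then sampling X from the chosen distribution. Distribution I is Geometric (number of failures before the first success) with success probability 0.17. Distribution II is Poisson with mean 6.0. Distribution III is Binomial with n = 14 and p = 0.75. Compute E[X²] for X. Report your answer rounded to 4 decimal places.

75.1458

For each component E[X²] = Var + (mean)², giving I: 52.5571; II: 42; III: 112.875.
Overall E[X²] = 0.32·52.5571 + 0.26·42 + 0.42·112.875 = 75.1458.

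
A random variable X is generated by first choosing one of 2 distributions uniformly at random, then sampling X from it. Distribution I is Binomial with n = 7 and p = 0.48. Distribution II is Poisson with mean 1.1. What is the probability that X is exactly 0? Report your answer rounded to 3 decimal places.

Conditional on each component, P(X = 0): I: 0.0102807; II: 0.332871.
By total probability, P(X = 0) = 0.5·0.0102807 + 0.5·0.332871 = 0.171576.

0.172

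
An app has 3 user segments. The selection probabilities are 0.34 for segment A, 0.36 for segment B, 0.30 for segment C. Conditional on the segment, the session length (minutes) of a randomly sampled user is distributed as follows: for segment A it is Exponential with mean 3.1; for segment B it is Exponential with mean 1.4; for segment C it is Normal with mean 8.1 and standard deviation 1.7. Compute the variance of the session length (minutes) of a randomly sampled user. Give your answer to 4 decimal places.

Per component, A: μ=3.1, E[X²]=19.22; B: μ=1.4, E[X²]=3.92; C: μ=8.1, E[X²]=68.5.
E[X] = 0.34·3.1 + 0.36·1.4 + 0.3·8.1 = 3.988.
E[X²] = 0.34·19.22 + 0.36·3.92 + 0.3·68.5 = 28.496.
Var(X) = E[X²] − (E[X])² = 28.496 − 15.9041 = 12.5919.

12.5919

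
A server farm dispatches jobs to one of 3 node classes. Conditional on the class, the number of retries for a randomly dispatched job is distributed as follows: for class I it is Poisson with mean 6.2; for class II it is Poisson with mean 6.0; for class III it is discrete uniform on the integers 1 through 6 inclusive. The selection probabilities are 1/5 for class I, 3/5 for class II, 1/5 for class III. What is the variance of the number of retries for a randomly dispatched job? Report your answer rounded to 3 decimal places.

Per component, I: μ=6.2, E[X²]=44.64; II: μ=6, E[X²]=42; III: μ=3.5, E[X²]=15.1667.
E[X] = 0.2·6.2 + 0.6·6 + 0.2·3.5 = 5.54.
E[X²] = 0.2·44.64 + 0.6·42 + 0.2·15.1667 = 37.1613.
Var(X) = E[X²] − (E[X])² = 37.1613 − 30.6916 = 6.46973.

6.470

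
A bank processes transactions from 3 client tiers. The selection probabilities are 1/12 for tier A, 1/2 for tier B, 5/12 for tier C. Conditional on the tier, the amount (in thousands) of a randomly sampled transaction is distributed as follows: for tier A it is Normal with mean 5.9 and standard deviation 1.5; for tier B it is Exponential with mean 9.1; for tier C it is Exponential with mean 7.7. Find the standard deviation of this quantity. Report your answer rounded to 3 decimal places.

8.200

Per component, A: μ=5.9, E[X²]=37.06; B: μ=9.1, E[X²]=165.62; C: μ=7.7, E[X²]=118.58.
E[X] = 0.0833333·5.9 + 0.5·9.1 + 0.416667·7.7 = 8.25.
E[X²] = 0.0833333·37.06 + 0.5·165.62 + 0.416667·118.58 = 135.307.
Var(X) = E[X²] − (E[X])² = 135.307 − 68.0625 = 67.2442.
SD(X) = √67.2442 = 8.20025.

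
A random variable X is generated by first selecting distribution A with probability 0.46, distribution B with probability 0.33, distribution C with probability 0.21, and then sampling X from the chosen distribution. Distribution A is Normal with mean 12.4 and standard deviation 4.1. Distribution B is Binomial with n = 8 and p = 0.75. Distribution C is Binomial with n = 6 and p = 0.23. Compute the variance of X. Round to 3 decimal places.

Per component, A: μ=12.4, E[X²]=170.57; B: μ=6, E[X²]=37.5; C: μ=1.38, E[X²]=2.967.
E[X] = 0.46·12.4 + 0.33·6 + 0.21·1.38 = 7.9738.
E[X²] = 0.46·170.57 + 0.33·37.5 + 0.21·2.967 = 91.4603.
Var(X) = E[X²] − (E[X])² = 91.4603 − 63.5815 = 27.8788.

27.879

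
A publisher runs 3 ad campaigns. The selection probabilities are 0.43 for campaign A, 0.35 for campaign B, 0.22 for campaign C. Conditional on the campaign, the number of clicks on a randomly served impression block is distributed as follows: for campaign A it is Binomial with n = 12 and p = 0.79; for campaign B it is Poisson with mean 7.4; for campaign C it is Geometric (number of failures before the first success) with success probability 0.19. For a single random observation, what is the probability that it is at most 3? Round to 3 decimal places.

0.147

Conditional on each campaign, P(X ≤ 3): A: 9.33644e-05; B: 0.063153; C: 0.569533.
By total probability, P(X ≤ 3) = 0.43·9.33644e-05 + 0.35·0.063153 + 0.22·0.569533 = 0.147441.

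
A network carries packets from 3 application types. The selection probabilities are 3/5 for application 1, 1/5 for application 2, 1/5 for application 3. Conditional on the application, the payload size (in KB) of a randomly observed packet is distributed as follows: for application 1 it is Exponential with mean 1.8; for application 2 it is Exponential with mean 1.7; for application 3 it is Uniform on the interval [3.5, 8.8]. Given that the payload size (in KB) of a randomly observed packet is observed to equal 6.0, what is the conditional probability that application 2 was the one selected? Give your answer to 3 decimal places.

0.065

Likelihoods f(6.0 | ·): 1: 0.0198189; 2: 0.0172483; 3: 0.188679.
Posterior ∝ prior × likelihood. Numerator for 2: 0.2·0.0172483 = 0.00344967.
Normalizing constant: 0.6·0.0198189 + 0.2·0.0172483 + 0.2·0.188679 = 0.0530768.
P(2 | observation) = 0.00344967 / 0.0530768 = 0.0649938.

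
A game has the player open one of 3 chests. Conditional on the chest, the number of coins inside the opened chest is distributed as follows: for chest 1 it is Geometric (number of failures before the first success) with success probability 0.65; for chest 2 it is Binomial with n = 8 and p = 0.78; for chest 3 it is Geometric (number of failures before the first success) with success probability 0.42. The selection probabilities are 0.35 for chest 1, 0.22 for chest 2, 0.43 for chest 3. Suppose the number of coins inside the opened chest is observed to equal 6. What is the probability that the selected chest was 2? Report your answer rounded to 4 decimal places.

Likelihoods P(X=6 | ·): 1: 0.00119487; 2: 0.30519; 3: 0.0159889.
Posterior ∝ prior × likelihood. Numerator for 2: 0.22·0.30519 = 0.0671419.
Normalizing constant: 0.35·0.00119487 + 0.22·0.30519 + 0.43·0.0159889 = 0.0744353.
P(2 | observation) = 0.0671419 / 0.0744353 = 0.902017.

0.9020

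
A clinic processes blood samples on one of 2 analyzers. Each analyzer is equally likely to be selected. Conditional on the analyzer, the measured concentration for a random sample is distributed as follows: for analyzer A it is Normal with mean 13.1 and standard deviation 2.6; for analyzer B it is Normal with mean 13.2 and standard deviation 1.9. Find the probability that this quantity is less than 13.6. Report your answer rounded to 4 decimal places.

Conditional on each analyzer, P(X < 13.6): A: 0.576249; B: 0.583372.
By total probability, P(X < 13.6) = 0.5·0.576249 + 0.5·0.583372 = 0.57981.

0.5798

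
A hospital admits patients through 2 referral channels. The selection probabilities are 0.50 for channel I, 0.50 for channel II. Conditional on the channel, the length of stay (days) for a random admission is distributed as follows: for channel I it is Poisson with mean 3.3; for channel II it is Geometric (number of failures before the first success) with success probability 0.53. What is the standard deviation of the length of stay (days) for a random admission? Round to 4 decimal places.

Per component, I: μ=3.3, E[X²]=14.19; II: μ=0.886792, E[X²]=2.45959.
E[X] = 0.5·3.3 + 0.5·0.886792 = 2.0934.
E[X²] = 0.5·14.19 + 0.5·2.45959 = 8.3248.
Var(X) = E[X²] − (E[X])² = 8.3248 − 4.38231 = 3.94249.
SD(X) = √3.94249 = 1.98557.

1.9856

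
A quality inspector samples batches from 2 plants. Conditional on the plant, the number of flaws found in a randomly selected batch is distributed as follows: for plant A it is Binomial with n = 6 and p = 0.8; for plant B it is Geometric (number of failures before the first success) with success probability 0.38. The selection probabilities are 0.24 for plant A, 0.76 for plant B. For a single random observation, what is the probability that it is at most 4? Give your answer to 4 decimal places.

Conditional on each plant, P(X ≤ 4): A: 0.34464; B: 0.908387.
By total probability, P(X ≤ 4) = 0.24·0.34464 + 0.76·0.908387 = 0.773088.

0.7731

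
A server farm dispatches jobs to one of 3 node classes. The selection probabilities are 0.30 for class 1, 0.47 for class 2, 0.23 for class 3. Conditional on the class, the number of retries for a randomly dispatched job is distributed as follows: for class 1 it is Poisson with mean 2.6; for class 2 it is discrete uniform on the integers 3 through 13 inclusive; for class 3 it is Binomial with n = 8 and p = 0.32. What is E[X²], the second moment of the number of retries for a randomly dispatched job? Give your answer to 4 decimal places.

39.4957

For each component E[X²] = Var + (mean)², giving 1: 9.36; 2: 74; 3: 8.2944.
Overall E[X²] = 0.3·9.36 + 0.47·74 + 0.23·8.2944 = 39.4957.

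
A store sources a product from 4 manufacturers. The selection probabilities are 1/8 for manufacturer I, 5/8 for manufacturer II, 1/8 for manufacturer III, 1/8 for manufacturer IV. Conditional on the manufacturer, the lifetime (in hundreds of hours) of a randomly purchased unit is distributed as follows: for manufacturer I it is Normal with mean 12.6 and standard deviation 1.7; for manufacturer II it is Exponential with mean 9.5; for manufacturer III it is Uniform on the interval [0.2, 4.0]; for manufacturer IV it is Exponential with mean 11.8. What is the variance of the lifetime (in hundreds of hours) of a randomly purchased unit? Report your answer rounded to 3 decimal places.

82.968

Per component, I: μ=12.6, E[X²]=161.65; II: μ=9.5, E[X²]=180.5; III: μ=2.1, E[X²]=5.61333; IV: μ=11.8, E[X²]=278.48.
E[X] = 0.125·12.6 + 0.625·9.5 + 0.125·2.1 + 0.125·11.8 = 9.25.
E[X²] = 0.125·161.65 + 0.625·180.5 + 0.125·5.61333 + 0.125·278.48 = 168.53.
Var(X) = E[X²] − (E[X])² = 168.53 − 85.5625 = 82.9679.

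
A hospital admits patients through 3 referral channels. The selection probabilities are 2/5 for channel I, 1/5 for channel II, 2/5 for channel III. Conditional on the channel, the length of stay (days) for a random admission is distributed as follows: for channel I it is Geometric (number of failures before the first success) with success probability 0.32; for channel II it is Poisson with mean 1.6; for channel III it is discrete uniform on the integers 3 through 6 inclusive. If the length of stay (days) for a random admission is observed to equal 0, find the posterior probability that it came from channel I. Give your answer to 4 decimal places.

0.7602

Likelihoods P(X=0 | ·): I: 0.32; II: 0.201897; III: 0.
Posterior ∝ prior × likelihood. Numerator for I: 0.4·0.32 = 0.128.
Normalizing constant: 0.4·0.32 + 0.2·0.201897 + 0.4·0 = 0.168379.
P(I | observation) = 0.128 / 0.168379 = 0.760188.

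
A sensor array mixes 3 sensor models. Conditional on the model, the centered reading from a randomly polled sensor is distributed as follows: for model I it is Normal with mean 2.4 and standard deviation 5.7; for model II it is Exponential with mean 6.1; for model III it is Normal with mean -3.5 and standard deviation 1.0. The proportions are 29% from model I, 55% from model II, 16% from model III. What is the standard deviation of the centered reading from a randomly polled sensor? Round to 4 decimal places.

Per component, I: μ=2.4, E[X²]=38.25; II: μ=6.1, E[X²]=74.42; III: μ=-3.5, E[X²]=13.25.
E[X] = 0.29·2.4 + 0.55·6.1 + 0.16·-3.5 = 3.491.
E[X²] = 0.29·38.25 + 0.55·74.42 + 0.16·13.25 = 54.1435.
Var(X) = E[X²] − (E[X])² = 54.1435 − 12.1871 = 41.9564.
SD(X) = √41.9564 = 6.47738.

6.4774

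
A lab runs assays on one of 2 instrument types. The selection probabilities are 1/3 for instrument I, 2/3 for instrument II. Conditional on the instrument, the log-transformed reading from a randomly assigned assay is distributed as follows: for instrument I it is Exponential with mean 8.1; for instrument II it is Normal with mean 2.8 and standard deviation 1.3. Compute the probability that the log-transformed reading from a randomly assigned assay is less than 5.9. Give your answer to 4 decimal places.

0.8334

Conditional on each instrument, P(X < 5.9): I: 0.517317; II: 0.991452.
By total probability, P(X < 5.9) = 0.333333·0.517317 + 0.666667·0.991452 = 0.833407.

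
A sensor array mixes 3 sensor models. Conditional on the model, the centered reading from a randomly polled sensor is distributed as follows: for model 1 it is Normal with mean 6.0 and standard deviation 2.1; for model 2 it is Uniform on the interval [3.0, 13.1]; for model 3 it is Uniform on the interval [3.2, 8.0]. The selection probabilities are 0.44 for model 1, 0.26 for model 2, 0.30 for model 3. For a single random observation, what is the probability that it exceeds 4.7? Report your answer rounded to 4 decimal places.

Conditional on each model, P(X > 4.7): 1: 0.732058; 2: 0.831683; 3: 0.6875.
By total probability, P(X > 4.7) = 0.44·0.732058 + 0.26·0.831683 + 0.3·0.6875 = 0.744593.

0.7446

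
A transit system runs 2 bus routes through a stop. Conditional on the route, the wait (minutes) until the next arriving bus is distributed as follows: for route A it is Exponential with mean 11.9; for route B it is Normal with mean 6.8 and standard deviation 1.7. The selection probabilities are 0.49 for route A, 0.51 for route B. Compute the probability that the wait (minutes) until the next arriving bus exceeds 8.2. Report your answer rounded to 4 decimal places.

Conditional on each route, P(X > 8.2): A: 0.50204; B: 0.205103.
By total probability, P(X > 8.2) = 0.49·0.50204 + 0.51·0.205103 = 0.350602.

0.3506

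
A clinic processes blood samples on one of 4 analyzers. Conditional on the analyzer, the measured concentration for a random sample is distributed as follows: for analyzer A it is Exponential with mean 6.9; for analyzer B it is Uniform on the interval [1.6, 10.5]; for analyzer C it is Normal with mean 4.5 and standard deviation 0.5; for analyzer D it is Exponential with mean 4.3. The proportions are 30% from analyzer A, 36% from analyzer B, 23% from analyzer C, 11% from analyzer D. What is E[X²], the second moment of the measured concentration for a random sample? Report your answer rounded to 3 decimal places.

52.902

For each component E[X²] = Var + (mean)², giving A: 95.22; B: 43.2033; C: 20.5; D: 36.98.
Overall E[X²] = 0.3·95.22 + 0.36·43.2033 + 0.23·20.5 + 0.11·36.98 = 52.902.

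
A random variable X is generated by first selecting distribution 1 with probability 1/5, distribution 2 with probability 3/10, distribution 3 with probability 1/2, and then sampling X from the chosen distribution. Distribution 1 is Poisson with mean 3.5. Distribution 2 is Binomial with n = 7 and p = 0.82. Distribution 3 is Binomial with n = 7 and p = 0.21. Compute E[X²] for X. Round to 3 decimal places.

For each component E[X²] = Var + (mean)², giving 1: 15.75; 2: 33.9808; 3: 3.3222.
Overall E[X²] = 0.2·15.75 + 0.3·33.9808 + 0.5·3.3222 = 15.0053.

15.005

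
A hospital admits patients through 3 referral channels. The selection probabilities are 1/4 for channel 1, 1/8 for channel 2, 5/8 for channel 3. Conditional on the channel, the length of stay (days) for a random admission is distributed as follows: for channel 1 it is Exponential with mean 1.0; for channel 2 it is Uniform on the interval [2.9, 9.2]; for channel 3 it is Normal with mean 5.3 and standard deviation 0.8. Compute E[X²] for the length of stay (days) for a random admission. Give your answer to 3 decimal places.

23.445

For each component E[X²] = Var + (mean)², giving 1: 2; 2: 39.91; 3: 28.73.
Overall E[X²] = 0.25·2 + 0.125·39.91 + 0.625·28.73 = 23.445.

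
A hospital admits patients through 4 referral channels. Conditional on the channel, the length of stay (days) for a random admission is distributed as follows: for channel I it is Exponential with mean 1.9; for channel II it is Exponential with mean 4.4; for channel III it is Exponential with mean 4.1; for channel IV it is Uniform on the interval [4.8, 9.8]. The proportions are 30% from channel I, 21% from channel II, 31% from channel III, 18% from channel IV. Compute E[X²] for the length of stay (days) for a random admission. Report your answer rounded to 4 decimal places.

30.6866

For each component E[X²] = Var + (mean)², giving I: 7.22; II: 38.72; III: 33.62; IV: 55.3733.
Overall E[X²] = 0.3·7.22 + 0.21·38.72 + 0.31·33.62 + 0.18·55.3733 = 30.6866.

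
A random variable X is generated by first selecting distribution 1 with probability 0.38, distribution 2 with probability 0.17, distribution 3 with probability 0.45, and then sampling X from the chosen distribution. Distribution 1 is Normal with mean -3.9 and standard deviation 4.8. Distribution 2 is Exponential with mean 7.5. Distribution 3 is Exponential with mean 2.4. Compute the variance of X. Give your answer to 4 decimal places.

38.0819

Per component, 1: μ=-3.9, E[X²]=38.25; 2: μ=7.5, E[X²]=112.5; 3: μ=2.4, E[X²]=11.52.
E[X] = 0.38·-3.9 + 0.17·7.5 + 0.45·2.4 = 0.873.
E[X²] = 0.38·38.25 + 0.17·112.5 + 0.45·11.52 = 38.844.
Var(X) = E[X²] − (E[X])² = 38.844 − 0.762129 = 38.0819.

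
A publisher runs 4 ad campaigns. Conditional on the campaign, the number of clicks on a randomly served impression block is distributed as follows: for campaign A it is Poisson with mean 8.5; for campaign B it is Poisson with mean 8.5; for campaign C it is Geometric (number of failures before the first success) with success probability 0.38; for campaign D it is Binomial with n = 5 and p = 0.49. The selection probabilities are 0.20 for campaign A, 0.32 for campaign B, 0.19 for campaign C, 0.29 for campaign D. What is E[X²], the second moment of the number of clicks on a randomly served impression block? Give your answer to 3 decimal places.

45.415

For each component E[X²] = Var + (mean)², giving A: 80.75; B: 80.75; C: 6.95568; D: 7.252.
Overall E[X²] = 0.2·80.75 + 0.32·80.75 + 0.19·6.95568 + 0.29·7.252 = 45.4147.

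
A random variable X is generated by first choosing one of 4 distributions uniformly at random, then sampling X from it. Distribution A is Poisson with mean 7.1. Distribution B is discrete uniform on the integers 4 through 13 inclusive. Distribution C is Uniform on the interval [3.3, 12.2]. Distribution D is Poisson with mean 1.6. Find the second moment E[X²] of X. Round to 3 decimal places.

52.208

For each component E[X²] = Var + (mean)², giving A: 57.51; B: 80.5; C: 66.6633; D: 4.16.
Overall E[X²] = 0.25·57.51 + 0.25·80.5 + 0.25·66.6633 + 0.25·4.16 = 52.2083.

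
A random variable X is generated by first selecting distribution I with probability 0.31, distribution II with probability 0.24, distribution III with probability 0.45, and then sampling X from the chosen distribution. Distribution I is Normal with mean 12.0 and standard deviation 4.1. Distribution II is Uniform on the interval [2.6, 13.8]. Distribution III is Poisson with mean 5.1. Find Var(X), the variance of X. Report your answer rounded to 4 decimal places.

18.7687

Per component, I: μ=12, E[X²]=160.81; II: μ=8.2, E[X²]=77.6933; III: μ=5.1, E[X²]=31.11.
E[X] = 0.31·12 + 0.24·8.2 + 0.45·5.1 = 7.983.
E[X²] = 0.31·160.81 + 0.24·77.6933 + 0.45·31.11 = 82.497.
Var(X) = E[X²] − (E[X])² = 82.497 − 63.7283 = 18.7687.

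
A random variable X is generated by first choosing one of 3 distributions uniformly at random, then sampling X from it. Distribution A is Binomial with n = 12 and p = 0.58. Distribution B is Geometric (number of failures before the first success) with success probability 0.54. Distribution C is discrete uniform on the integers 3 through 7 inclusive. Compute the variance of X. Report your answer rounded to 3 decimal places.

8.651

Per component, A: μ=6.96, E[X²]=51.3648; B: μ=0.851852, E[X²]=2.30316; C: μ=5, E[X²]=27.
E[X] = 0.333333·6.96 + 0.333333·0.851852 + 0.333333·5 = 4.27062.
E[X²] = 0.333333·51.3648 + 0.333333·2.30316 + 0.333333·27 = 26.8893.
Var(X) = E[X²] − (E[X])² = 26.8893 − 18.2382 = 8.65115.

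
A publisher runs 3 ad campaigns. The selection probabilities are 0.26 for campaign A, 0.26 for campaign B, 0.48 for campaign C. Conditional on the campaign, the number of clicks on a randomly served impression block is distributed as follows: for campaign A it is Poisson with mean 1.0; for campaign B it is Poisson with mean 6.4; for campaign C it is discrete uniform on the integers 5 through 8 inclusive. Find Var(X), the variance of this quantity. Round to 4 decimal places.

Per component, A: μ=1, E[X²]=2; B: μ=6.4, E[X²]=47.36; C: μ=6.5, E[X²]=43.5.
E[X] = 0.26·1 + 0.26·6.4 + 0.48·6.5 = 5.044.
E[X²] = 0.26·2 + 0.26·47.36 + 0.48·43.5 = 33.7136.
Var(X) = E[X²] − (E[X])² = 33.7136 − 25.4419 = 8.27166.

8.2717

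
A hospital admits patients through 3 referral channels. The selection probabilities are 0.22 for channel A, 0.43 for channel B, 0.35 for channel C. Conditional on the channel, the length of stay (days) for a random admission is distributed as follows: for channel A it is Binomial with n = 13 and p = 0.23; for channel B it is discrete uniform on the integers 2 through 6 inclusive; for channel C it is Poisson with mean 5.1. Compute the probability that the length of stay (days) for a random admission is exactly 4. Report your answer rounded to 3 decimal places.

0.188

Conditional on each channel, P(X = 4): A: 0.190386; B: 0.2; C: 0.171857.
By total probability, P(X = 4) = 0.22·0.190386 + 0.43·0.2 + 0.35·0.171857 = 0.188035.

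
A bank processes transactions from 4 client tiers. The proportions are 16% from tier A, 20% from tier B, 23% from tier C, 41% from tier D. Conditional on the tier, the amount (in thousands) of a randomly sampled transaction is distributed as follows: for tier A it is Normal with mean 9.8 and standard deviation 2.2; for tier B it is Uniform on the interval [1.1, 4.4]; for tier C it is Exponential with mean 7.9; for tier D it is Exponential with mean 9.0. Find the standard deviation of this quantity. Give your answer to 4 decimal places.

7.4042

Per component, A: μ=9.8, E[X²]=100.88; B: μ=2.75, E[X²]=8.47; C: μ=7.9, E[X²]=124.82; D: μ=9, E[X²]=162.
E[X] = 0.16·9.8 + 0.2·2.75 + 0.23·7.9 + 0.41·9 = 7.625.
E[X²] = 0.16·100.88 + 0.2·8.47 + 0.23·124.82 + 0.41·162 = 112.963.
Var(X) = E[X²] − (E[X])² = 112.963 − 58.1406 = 54.8228.
SD(X) = √54.8228 = 7.40424.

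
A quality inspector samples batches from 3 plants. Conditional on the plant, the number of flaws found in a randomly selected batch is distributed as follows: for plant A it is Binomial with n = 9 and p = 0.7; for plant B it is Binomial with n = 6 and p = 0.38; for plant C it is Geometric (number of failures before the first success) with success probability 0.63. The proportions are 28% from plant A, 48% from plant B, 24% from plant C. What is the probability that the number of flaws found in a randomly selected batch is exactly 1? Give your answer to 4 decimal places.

0.1563

Conditional on each plant, P(X = 1): A: 0.000413343; B: 0.208878; C: 0.2331.
By total probability, P(X = 1) = 0.28·0.000413343 + 0.48·0.208878 + 0.24·0.2331 = 0.156321.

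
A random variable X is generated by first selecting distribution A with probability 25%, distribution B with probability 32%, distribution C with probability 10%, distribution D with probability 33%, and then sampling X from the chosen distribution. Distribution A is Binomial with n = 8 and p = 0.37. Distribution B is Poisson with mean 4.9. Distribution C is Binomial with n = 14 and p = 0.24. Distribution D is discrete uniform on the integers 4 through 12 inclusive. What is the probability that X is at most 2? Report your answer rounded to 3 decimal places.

0.169

Conditional on each component, P(X ≤ 2): A: 0.381074; B: 0.133331; C: 0.310909; D: 0.
By total probability, P(X ≤ 2) = 0.25·0.381074 + 0.32·0.133331 + 0.1·0.310909 + 0.33·0 = 0.169026.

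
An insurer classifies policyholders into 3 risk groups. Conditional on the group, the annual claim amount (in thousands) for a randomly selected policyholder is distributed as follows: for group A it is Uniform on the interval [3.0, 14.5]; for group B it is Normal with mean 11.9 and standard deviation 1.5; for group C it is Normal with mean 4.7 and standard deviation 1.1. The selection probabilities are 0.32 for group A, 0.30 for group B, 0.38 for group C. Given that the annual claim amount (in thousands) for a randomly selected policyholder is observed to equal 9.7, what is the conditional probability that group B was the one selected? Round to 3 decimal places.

Likelihoods f(9.7 | ·): A: 0.0869565; B: 0.0907217; C: 1.18305e-05.
Posterior ∝ prior × likelihood. Numerator for B: 0.3·0.0907217 = 0.0272165.
Normalizing constant: 0.32·0.0869565 + 0.3·0.0907217 + 0.38·1.18305e-05 = 0.0550471.
P(B | observation) = 0.0272165 / 0.0550471 = 0.494422.

0.494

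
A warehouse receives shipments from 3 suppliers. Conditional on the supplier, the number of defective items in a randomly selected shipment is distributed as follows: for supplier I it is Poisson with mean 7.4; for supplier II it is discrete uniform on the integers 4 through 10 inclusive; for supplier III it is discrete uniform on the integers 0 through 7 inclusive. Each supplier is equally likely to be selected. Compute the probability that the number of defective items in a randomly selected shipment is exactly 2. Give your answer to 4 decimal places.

Conditional on each supplier, P(X = 2): I: 0.0167361; II: 0; III: 0.125.
By total probability, P(X = 2) = 0.333333·0.0167361 + 0.333333·0 + 0.333333·0.125 = 0.0472454.

0.0472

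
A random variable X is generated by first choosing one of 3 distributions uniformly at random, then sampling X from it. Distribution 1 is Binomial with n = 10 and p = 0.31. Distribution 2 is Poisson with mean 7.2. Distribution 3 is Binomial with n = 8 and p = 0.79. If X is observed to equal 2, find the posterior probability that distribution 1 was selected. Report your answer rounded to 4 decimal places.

0.9142

Likelihoods P(X=2 | ·): 1: 0.222192; 2: 0.0193515; 3: 0.00149875.
Posterior ∝ prior × likelihood. Numerator for 1: 0.333333·0.222192 = 0.074064.
Normalizing constant: 0.333333·0.222192 + 0.333333·0.0193515 + 0.333333·0.00149875 = 0.0810141.
P(1 | observation) = 0.074064 / 0.0810141 = 0.914211.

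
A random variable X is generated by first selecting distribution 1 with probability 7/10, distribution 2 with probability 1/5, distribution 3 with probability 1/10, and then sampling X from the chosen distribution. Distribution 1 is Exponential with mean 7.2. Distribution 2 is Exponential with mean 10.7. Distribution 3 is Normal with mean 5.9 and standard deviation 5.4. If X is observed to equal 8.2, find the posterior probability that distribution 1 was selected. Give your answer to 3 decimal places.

0.669

Likelihoods f(8.2 | ·): 1: 0.0444687; 2: 0.0434303; 3: 0.0674719.
Posterior ∝ prior × likelihood. Numerator for 1: 0.7·0.0444687 = 0.0311281.
Normalizing constant: 0.7·0.0444687 + 0.2·0.0434303 + 0.1·0.0674719 = 0.0465613.
P(1 | observation) = 0.0311281 / 0.0465613 = 0.668539.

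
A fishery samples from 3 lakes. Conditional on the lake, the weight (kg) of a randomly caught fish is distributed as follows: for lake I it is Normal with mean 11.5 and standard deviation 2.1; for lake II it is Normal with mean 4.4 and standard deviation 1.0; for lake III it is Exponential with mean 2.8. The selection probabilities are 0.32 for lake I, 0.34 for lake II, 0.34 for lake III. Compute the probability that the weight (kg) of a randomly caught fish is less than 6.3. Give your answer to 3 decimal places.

0.637

Conditional on each lake, P(X < 6.3): I: 0.00663964; II: 0.971283; III: 0.894601.
By total probability, P(X < 6.3) = 0.32·0.00663964 + 0.34·0.971283 + 0.34·0.894601 = 0.636525.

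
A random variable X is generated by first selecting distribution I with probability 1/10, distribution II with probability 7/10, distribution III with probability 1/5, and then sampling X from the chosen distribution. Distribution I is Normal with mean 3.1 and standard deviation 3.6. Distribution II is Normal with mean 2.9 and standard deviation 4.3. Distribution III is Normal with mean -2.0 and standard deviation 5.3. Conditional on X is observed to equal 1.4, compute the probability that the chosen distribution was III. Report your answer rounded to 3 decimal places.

Likelihoods f(1.4 | ·): I: 0.0991254; II: 0.0873007; III: 0.0612732.
Posterior ∝ prior × likelihood. Numerator for III: 0.2·0.0612732 = 0.0122546.
Normalizing constant: 0.1·0.0991254 + 0.7·0.0873007 + 0.2·0.0612732 = 0.0832776.
P(III | observation) = 0.0122546 / 0.0832776 = 0.147154.

0.147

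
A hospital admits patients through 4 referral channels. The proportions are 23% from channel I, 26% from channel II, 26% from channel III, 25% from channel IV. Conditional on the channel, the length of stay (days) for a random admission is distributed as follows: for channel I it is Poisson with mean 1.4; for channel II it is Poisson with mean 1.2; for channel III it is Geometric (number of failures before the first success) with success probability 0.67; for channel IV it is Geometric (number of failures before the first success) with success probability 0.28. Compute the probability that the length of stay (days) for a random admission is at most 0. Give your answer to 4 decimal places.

0.3792

Conditional on each channel, P(X ≤ 0): I: 0.246597; II: 0.301194; III: 0.67; IV: 0.28.
By total probability, P(X ≤ 0) = 0.23·0.246597 + 0.26·0.301194 + 0.26·0.67 + 0.25·0.28 = 0.379228.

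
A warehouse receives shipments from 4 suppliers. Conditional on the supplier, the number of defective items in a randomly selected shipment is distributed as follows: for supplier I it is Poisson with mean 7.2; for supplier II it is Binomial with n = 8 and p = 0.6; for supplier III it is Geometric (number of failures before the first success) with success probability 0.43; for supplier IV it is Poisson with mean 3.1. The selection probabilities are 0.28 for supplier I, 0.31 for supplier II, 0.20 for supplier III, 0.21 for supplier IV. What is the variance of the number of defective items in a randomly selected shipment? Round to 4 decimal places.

Per component, I: μ=7.2, E[X²]=59.04; II: μ=4.8, E[X²]=24.96; III: μ=1.32558, E[X²]=4.83991; IV: μ=3.1, E[X²]=12.71.
E[X] = 0.28·7.2 + 0.31·4.8 + 0.2·1.32558 + 0.21·3.1 = 4.42012.
E[X²] = 0.28·59.04 + 0.31·24.96 + 0.2·4.83991 + 0.21·12.71 = 27.9059.
Var(X) = E[X²] − (E[X])² = 27.9059 − 19.5374 = 8.36845.

8.3685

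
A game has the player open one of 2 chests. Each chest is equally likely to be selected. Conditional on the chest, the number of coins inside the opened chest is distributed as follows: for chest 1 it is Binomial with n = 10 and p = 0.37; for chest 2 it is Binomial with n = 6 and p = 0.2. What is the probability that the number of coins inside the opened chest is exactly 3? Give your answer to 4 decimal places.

Conditional on each chest, P(X = 3): 1: 0.239425; 2: 0.08192.
By total probability, P(X = 3) = 0.5·0.239425 + 0.5·0.08192 = 0.160673.

0.1607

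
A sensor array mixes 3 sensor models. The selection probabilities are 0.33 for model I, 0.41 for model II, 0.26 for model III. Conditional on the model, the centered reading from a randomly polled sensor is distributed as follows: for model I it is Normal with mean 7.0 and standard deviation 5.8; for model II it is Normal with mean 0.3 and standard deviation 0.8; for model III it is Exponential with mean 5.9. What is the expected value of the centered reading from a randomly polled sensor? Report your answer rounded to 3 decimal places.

3.967

Component means — I: 7; II: 0.3; III: 5.9.
E[X] = 0.33·7 + 0.41·0.3 + 0.26·5.9 = 3.967.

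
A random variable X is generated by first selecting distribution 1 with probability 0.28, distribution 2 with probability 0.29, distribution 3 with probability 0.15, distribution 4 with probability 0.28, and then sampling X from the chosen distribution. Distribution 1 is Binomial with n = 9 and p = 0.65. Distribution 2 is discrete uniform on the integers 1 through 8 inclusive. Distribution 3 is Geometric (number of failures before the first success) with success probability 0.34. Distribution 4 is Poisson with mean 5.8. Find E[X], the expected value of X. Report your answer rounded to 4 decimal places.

4.8582

Component means — 1: 5.85; 2: 4.5; 3: 1.94118; 4: 5.8.
E[X] = 0.28·5.85 + 0.29·4.5 + 0.15·1.94118 + 0.28·5.8 = 4.85818.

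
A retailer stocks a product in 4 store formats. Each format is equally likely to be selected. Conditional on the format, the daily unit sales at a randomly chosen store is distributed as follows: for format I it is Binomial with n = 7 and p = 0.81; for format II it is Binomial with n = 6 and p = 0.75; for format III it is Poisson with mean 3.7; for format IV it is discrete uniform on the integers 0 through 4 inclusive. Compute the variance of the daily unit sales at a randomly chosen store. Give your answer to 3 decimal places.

3.757

Per component, I: μ=5.67, E[X²]=33.2262; II: μ=4.5, E[X²]=21.375; III: μ=3.7, E[X²]=17.39; IV: μ=2, E[X²]=6.
E[X] = 0.25·5.67 + 0.25·4.5 + 0.25·3.7 + 0.25·2 = 3.9675.
E[X²] = 0.25·33.2262 + 0.25·21.375 + 0.25·17.39 + 0.25·6 = 19.4978.
Var(X) = E[X²] − (E[X])² = 19.4978 − 15.7411 = 3.75674.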